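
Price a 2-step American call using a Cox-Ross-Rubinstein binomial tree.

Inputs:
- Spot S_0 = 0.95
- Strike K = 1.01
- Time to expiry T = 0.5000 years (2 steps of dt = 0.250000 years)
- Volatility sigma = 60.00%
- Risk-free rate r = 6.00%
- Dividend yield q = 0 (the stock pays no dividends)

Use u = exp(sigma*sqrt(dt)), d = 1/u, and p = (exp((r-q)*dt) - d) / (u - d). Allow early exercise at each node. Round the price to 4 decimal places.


dt = T/N = 0.250000
u = exp(sigma*sqrt(dt)) = 1.349859; d = 1/u = 0.740818
p = (exp((r-q)*dt) - d) / (u - d) = 0.450372
Discount per step: exp(-r*dt) = 0.985112
Stock lattice S(k, i) with i counting down-moves:
  k=0: S(0,0) = 0.9500
  k=1: S(1,0) = 1.2824; S(1,1) = 0.7038
  k=2: S(2,0) = 1.7310; S(2,1) = 0.9500; S(2,2) = 0.5214
Terminal payoffs V(N, i) = max(S_T - K, 0):
  V(2,0) = 0.721013; V(2,1) = 0.000000; V(2,2) = 0.000000
Backward induction: V(k, i) = exp(-r*dt) * [p * V(k+1, i) + (1-p) * V(k+1, i+1)]; then take max(V_cont, immediate exercise) for American.
  V(1,0) = exp(-r*dt) * [p*0.721013 + (1-p)*0.000000] = 0.319890; exercise = 0.272366; V(1,0) = max -> 0.319890
  V(1,1) = exp(-r*dt) * [p*0.000000 + (1-p)*0.000000] = 0.000000; exercise = 0.000000; V(1,1) = max -> 0.000000
  V(0,0) = exp(-r*dt) * [p*0.319890 + (1-p)*0.000000] = 0.141924; exercise = 0.000000; V(0,0) = max -> 0.141924

Answer: Price = V(0,0) = 0.1419


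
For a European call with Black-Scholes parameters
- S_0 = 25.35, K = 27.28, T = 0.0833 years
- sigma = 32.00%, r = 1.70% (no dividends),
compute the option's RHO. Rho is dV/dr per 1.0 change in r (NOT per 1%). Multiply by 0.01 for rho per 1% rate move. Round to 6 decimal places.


Answer: Rho = 0.464273

Derivation:
d1 = -0.7329561168; d2 = -0.8253136828
phi(d1) = 0.3049672553; exp(-qT) = 1.0000000000; exp(-rT) = 0.9985849022
N(d2) = 0.2045967628
Rho = K*T*exp(-rT)*N(d2) = 27.2800 * 0.0833 * 0.9985849022 * 0.2045967628 = 0.464273


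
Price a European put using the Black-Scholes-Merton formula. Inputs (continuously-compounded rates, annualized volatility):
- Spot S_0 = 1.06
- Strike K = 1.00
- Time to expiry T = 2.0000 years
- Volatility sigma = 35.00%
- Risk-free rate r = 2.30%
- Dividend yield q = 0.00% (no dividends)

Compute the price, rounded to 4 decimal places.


Answer: Price = 0.1487

Derivation:
d1 = (ln(S/K) + (r - q + 0.5*sigma^2) * T) / (sigma * sqrt(T)) = 0.45814238
d2 = d1 - sigma * sqrt(T) = -0.03683237
exp(-rT) = 0.95504196; exp(-qT) = 1.00000000
P = K * exp(-rT) * N(-d2) - S_0 * exp(-qT) * N(-d1)
N(-d1) = 0.32342508; N(-d2) = 0.51469067
P = 1.0000 * 0.95504196 * 0.51469067 - 1.0600 * 1.00000000 * 0.32342508 = 0.1487


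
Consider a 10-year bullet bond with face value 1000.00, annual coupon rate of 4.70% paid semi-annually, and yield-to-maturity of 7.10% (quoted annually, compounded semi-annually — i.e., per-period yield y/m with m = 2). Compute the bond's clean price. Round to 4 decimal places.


Coupon per period c = face * coupon_rate / m = 23.500000
Periods per year m = 2; per-period yield y/m = 0.035500
Number of cashflows N = 20
Cashflows (t years, CF_t, discount factor 1/(1+y/m)^(m*t), PV):
  t = 0.5000: CF_t = 23.500000, DF = 0.965717, PV = 22.694351
  t = 1.0000: CF_t = 23.500000, DF = 0.932609, PV = 21.916321
  t = 1.5000: CF_t = 23.500000, DF = 0.900637, PV = 21.164965
  t = 2.0000: CF_t = 23.500000, DF = 0.869760, PV = 20.439367
  t = 2.5000: CF_t = 23.500000, DF = 0.839942, PV = 19.738645
  t = 3.0000: CF_t = 23.500000, DF = 0.811147, PV = 19.061946
  t = 3.5000: CF_t = 23.500000, DF = 0.783338, PV = 18.408446
  t = 4.0000: CF_t = 23.500000, DF = 0.756483, PV = 17.777351
  t = 4.5000: CF_t = 23.500000, DF = 0.730549, PV = 17.167890
  t = 5.0000: CF_t = 23.500000, DF = 0.705503, PV = 16.579324
  t = 5.5000: CF_t = 23.500000, DF = 0.681316, PV = 16.010936
  t = 6.0000: CF_t = 23.500000, DF = 0.657959, PV = 15.462034
  t = 6.5000: CF_t = 23.500000, DF = 0.635402, PV = 14.931950
  t = 7.0000: CF_t = 23.500000, DF = 0.613619, PV = 14.420038
  t = 7.5000: CF_t = 23.500000, DF = 0.592582, PV = 13.925677
  t = 8.0000: CF_t = 23.500000, DF = 0.572267, PV = 13.448264
  t = 8.5000: CF_t = 23.500000, DF = 0.552648, PV = 12.987217
  t = 9.0000: CF_t = 23.500000, DF = 0.533701, PV = 12.541977
  t = 9.5000: CF_t = 23.500000, DF = 0.515404, PV = 12.112001
  t = 10.0000: CF_t = 1023.500000, DF = 0.497735, PV = 509.431485
Price P = sum_t PV_t = 830.220187

Answer: Price = 830.2202


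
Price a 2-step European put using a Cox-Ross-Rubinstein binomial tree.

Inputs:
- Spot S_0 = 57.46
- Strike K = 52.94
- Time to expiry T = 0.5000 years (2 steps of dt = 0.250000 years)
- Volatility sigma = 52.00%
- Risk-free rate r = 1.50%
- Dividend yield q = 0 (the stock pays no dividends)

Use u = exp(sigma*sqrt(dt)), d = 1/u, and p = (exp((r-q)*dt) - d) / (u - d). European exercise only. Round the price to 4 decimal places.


dt = T/N = 0.250000
u = exp(sigma*sqrt(dt)) = 1.296930; d = 1/u = 0.771052
p = (exp((r-q)*dt) - d) / (u - d) = 0.442508
Discount per step: exp(-r*dt) = 0.996257
Stock lattice S(k, i) with i counting down-moves:
  k=0: S(0,0) = 57.4600
  k=1: S(1,0) = 74.5216; S(1,1) = 44.3046
  k=2: S(2,0) = 96.6493; S(2,1) = 57.4600; S(2,2) = 34.1612
Terminal payoffs V(N, i) = max(K - S_T, 0):
  V(2,0) = 0.000000; V(2,1) = 0.000000; V(2,2) = 18.778849
Backward induction: V(k, i) = exp(-r*dt) * [p * V(k+1, i) + (1-p) * V(k+1, i+1)].
  V(1,0) = exp(-r*dt) * [p*0.000000 + (1-p)*0.000000] = 0.000000
  V(1,1) = exp(-r*dt) * [p*0.000000 + (1-p)*18.778849] = 10.429872
  V(0,0) = exp(-r*dt) * [p*0.000000 + (1-p)*10.429872] = 5.792806

Answer: Price = V(0,0) = 5.7928


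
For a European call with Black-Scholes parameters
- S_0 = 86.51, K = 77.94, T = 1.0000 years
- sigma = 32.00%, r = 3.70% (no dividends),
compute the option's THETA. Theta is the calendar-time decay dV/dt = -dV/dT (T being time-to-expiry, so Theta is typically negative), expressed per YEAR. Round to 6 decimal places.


d1 = 0.6016272321; d2 = 0.2816272321
phi(d1) = 0.3328989807; exp(-qT) = 1.0000000000; exp(-rT) = 0.9636761353
Theta = -S*exp(-qT)*phi(d1)*sigma/(2*sqrt(T)) - r*K*exp(-rT)*N(d2) + q*S*exp(-qT)*N(d1)
N(d1) = 0.7262888512; N(d2) = 0.6108853216; sqrt(T) = 1.0000000000
Term 1 = -86.5100 * 1.0000000000 * 0.3328989807 * 0.3200 / (2 * 1.0000000000) = -4.6078545313
Term 2 = -0.0370 * 77.9400 * 0.9636761353 * 0.6108853216 = -1.6976686142
Term 3 = 0 (no dividend yield, q = 0)
Theta = -4.6078545313 + (-1.6976686142) + (0.0000000000) = -6.305523

Answer: Theta = -6.305523


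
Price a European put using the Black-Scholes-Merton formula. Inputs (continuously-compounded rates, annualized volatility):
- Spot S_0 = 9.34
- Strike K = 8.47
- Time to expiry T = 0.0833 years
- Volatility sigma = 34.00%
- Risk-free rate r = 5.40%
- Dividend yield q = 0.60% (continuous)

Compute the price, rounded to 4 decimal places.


d1 = (ln(S/K) + (r - q + 0.5*sigma^2) * T) / (sigma * sqrt(T)) = 1.08620174
d2 = d1 - sigma * sqrt(T) = 0.98807183
exp(-rT) = 0.99551190; exp(-qT) = 0.99950032
P = K * exp(-rT) * N(-d2) - S_0 * exp(-qT) * N(-d1)
N(-d1) = 0.13869487; N(-d2) = 0.16155874
P = 8.4700 * 0.99551190 * 0.16155874 - 9.3400 * 0.99950032 * 0.13869487 = 0.0675

Answer: Price = 0.0675


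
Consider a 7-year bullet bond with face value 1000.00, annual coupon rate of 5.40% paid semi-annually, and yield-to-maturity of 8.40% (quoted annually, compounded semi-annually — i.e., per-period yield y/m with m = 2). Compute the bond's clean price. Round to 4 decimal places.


Answer: Price = 843.6249

Derivation:
Coupon per period c = face * coupon_rate / m = 27.000000
Periods per year m = 2; per-period yield y/m = 0.042000
Number of cashflows N = 14
Cashflows (t years, CF_t, discount factor 1/(1+y/m)^(m*t), PV):
  t = 0.5000: CF_t = 27.000000, DF = 0.959693, PV = 25.911708
  t = 1.0000: CF_t = 27.000000, DF = 0.921010, PV = 24.867282
  t = 1.5000: CF_t = 27.000000, DF = 0.883887, PV = 23.864954
  t = 2.0000: CF_t = 27.000000, DF = 0.848260, PV = 22.903027
  t = 2.5000: CF_t = 27.000000, DF = 0.814069, PV = 21.979873
  t = 3.0000: CF_t = 27.000000, DF = 0.781257, PV = 21.093928
  t = 3.5000: CF_t = 27.000000, DF = 0.749766, PV = 20.243692
  t = 4.0000: CF_t = 27.000000, DF = 0.719545, PV = 19.427728
  t = 4.5000: CF_t = 27.000000, DF = 0.690543, PV = 18.644653
  t = 5.0000: CF_t = 27.000000, DF = 0.662709, PV = 17.893141
  t = 5.5000: CF_t = 27.000000, DF = 0.635997, PV = 17.171920
  t = 6.0000: CF_t = 27.000000, DF = 0.610362, PV = 16.479770
  t = 6.5000: CF_t = 27.000000, DF = 0.585760, PV = 15.815518
  t = 7.0000: CF_t = 1027.000000, DF = 0.562150, PV = 577.327677
Price P = sum_t PV_t = 843.624870


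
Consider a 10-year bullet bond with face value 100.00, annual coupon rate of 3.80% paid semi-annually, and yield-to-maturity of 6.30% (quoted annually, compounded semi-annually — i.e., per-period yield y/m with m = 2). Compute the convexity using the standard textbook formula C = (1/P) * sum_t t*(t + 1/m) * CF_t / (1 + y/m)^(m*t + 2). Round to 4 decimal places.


Coupon per period c = face * coupon_rate / m = 1.900000
Periods per year m = 2; per-period yield y/m = 0.031500
Number of cashflows N = 20
Cashflows (t years, CF_t, discount factor 1/(1+y/m)^(m*t), PV):
  t = 0.5000: CF_t = 1.900000, DF = 0.969462, PV = 1.841978
  t = 1.0000: CF_t = 1.900000, DF = 0.939856, PV = 1.785727
  t = 1.5000: CF_t = 1.900000, DF = 0.911155, PV = 1.731195
  t = 2.0000: CF_t = 1.900000, DF = 0.883330, PV = 1.678327
  t = 2.5000: CF_t = 1.900000, DF = 0.856355, PV = 1.627075
  t = 3.0000: CF_t = 1.900000, DF = 0.830204, PV = 1.577387
  t = 3.5000: CF_t = 1.900000, DF = 0.804851, PV = 1.529216
  t = 4.0000: CF_t = 1.900000, DF = 0.780272, PV = 1.482517
  t = 4.5000: CF_t = 1.900000, DF = 0.756444, PV = 1.437244
  t = 5.0000: CF_t = 1.900000, DF = 0.733344, PV = 1.393353
  t = 5.5000: CF_t = 1.900000, DF = 0.710949, PV = 1.350803
  t = 6.0000: CF_t = 1.900000, DF = 0.689238, PV = 1.309552
  t = 6.5000: CF_t = 1.900000, DF = 0.668190, PV = 1.269561
  t = 7.0000: CF_t = 1.900000, DF = 0.647785, PV = 1.230791
  t = 7.5000: CF_t = 1.900000, DF = 0.628003, PV = 1.193205
  t = 8.0000: CF_t = 1.900000, DF = 0.608825, PV = 1.156767
  t = 8.5000: CF_t = 1.900000, DF = 0.590232, PV = 1.121442
  t = 9.0000: CF_t = 1.900000, DF = 0.572208, PV = 1.087195
  t = 9.5000: CF_t = 1.900000, DF = 0.554734, PV = 1.053994
  t = 10.0000: CF_t = 101.900000, DF = 0.537793, PV = 54.801133
Price P = sum_t PV_t = 81.658463
Convexity numerator sum_t t*(t + 1/m) * CF_t / (1+y/m)^(m*t + 2):
  t = 0.5000: term = 0.865597
  t = 1.0000: term = 2.517491
  t = 1.5000: term = 4.881224
  t = 2.0000: term = 7.886934
  t = 2.5000: term = 11.469124
  t = 3.0000: term = 15.566431
  t = 3.5000: term = 20.121416
  t = 4.0000: term = 25.080361
  t = 4.5000: term = 30.393070
  t = 5.0000: term = 36.012685
  t = 5.5000: term = 41.895514
  t = 6.0000: term = 48.000853
  t = 6.5000: term = 54.290834
  t = 7.0000: term = 60.730267
  t = 7.5000: term = 67.286494
  t = 8.0000: term = 73.929255
  t = 8.5000: term = 80.630550
  t = 9.0000: term = 87.364515
  t = 9.5000: term = 94.107303
  t = 10.0000: term = 5408.045941
Convexity = (1/P) * sum = 6171.075859 / 81.658463 = 75.571786

Answer: Convexity = 75.5718


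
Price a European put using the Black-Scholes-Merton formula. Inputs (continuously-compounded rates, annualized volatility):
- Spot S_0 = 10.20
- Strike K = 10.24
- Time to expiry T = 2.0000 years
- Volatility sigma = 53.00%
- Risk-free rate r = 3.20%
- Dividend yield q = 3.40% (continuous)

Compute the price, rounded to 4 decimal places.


Answer: Price = 2.8332

Derivation:
d1 = (ln(S/K) + (r - q + 0.5*sigma^2) * T) / (sigma * sqrt(T)) = 0.36420816
d2 = d1 - sigma * sqrt(T) = -0.38532503
exp(-rT) = 0.93800500; exp(-qT) = 0.93426047
P = K * exp(-rT) * N(-d2) - S_0 * exp(-qT) * N(-d1)
N(-d1) = 0.35785129; N(-d2) = 0.65000169
P = 10.2400 * 0.93800500 * 0.65000169 - 10.2000 * 0.93426047 * 0.35785129 = 2.8332


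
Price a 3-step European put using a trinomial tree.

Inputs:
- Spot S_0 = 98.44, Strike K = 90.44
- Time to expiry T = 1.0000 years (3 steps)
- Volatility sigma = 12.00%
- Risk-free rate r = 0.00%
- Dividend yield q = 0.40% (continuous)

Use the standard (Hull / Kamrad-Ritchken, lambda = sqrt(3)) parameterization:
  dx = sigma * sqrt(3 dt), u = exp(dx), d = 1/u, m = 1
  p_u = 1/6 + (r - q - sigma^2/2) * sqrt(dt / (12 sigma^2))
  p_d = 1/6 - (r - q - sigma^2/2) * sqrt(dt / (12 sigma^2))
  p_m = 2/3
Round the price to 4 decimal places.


Answer: Price = V(0,0) = 1.8033

Derivation:
dt = T/N = 0.333333; dx = sigma*sqrt(3*dt) = 0.120000
u = exp(dx) = 1.127497; d = 1/u = 0.886920
p_u = 0.151111, p_m = 0.666667, p_d = 0.182222
Discount per step: exp(-r*dt) = 1.000000
Stock lattice S(k, j) with j the centered position index:
  k=0: S(0,+0) = 98.4400
  k=1: S(1,-1) = 87.3084; S(1,+0) = 98.4400; S(1,+1) = 110.9908
  k=2: S(2,-2) = 77.4356; S(2,-1) = 87.3084; S(2,+0) = 98.4400; S(2,+1) = 110.9908; S(2,+2) = 125.1418
  k=3: S(3,-3) = 68.6793; S(3,-2) = 77.4356; S(3,-1) = 87.3084; S(3,+0) = 98.4400; S(3,+1) = 110.9908; S(3,+2) = 125.1418; S(3,+3) = 141.0969
Terminal payoffs V(N, j) = max(K - S_T, 0):
  V(3,-3) = 21.760742; V(3,-2) = 13.004353; V(3,-1) = 3.131552; V(3,+0) = 0.000000; V(3,+1) = 0.000000; V(3,+2) = 0.000000; V(3,+3) = 0.000000
Backward induction: V(k, j) = exp(-r*dt) * [p_u * V(k+1, j+1) + p_m * V(k+1, j) + p_d * V(k+1, j-1)]
  V(2,-2) = exp(-r*dt) * [p_u*3.131552 + p_m*13.004353 + p_d*21.760742] = 13.108072
  V(2,-1) = exp(-r*dt) * [p_u*0.000000 + p_m*3.131552 + p_d*13.004353] = 4.457384
  V(2,+0) = exp(-r*dt) * [p_u*0.000000 + p_m*0.000000 + p_d*3.131552] = 0.570638
  V(2,+1) = exp(-r*dt) * [p_u*0.000000 + p_m*0.000000 + p_d*0.000000] = 0.000000
  V(2,+2) = exp(-r*dt) * [p_u*0.000000 + p_m*0.000000 + p_d*0.000000] = 0.000000
  V(1,-1) = exp(-r*dt) * [p_u*0.570638 + p_m*4.457384 + p_d*13.108072] = 5.446401
  V(1,+0) = exp(-r*dt) * [p_u*0.000000 + p_m*0.570638 + p_d*4.457384] = 1.192660
  V(1,+1) = exp(-r*dt) * [p_u*0.000000 + p_m*0.000000 + p_d*0.570638] = 0.103983
  V(0,+0) = exp(-r*dt) * [p_u*0.103983 + p_m*1.192660 + p_d*5.446401] = 1.803275


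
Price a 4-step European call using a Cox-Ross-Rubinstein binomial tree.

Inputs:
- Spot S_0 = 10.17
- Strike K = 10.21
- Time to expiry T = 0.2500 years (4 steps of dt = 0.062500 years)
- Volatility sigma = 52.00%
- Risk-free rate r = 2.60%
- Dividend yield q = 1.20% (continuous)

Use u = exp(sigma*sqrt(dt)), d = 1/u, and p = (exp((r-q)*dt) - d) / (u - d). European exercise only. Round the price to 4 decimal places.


Answer: Price = V(0,0) = 0.9912

Derivation:
dt = T/N = 0.062500
u = exp(sigma*sqrt(dt)) = 1.138828; d = 1/u = 0.878095
p = (exp((r-q)*dt) - d) / (u - d) = 0.470903
Discount per step: exp(-r*dt) = 0.998376
Stock lattice S(k, i) with i counting down-moves:
  k=0: S(0,0) = 10.1700
  k=1: S(1,0) = 11.5819; S(1,1) = 8.9302
  k=2: S(2,0) = 13.1898; S(2,1) = 10.1700; S(2,2) = 7.8416
  k=3: S(3,0) = 15.0209; S(3,1) = 11.5819; S(3,2) = 8.9302; S(3,3) = 6.8857
  k=4: S(4,0) = 17.1062; S(4,1) = 13.1898; S(4,2) = 10.1700; S(4,3) = 7.8416; S(4,4) = 6.0463
Terminal payoffs V(N, i) = max(S_T - K, 0):
  V(4,0) = 6.896221; V(4,1) = 2.979779; V(4,2) = 0.000000; V(4,3) = 0.000000; V(4,4) = 0.000000
Backward induction: V(k, i) = exp(-r*dt) * [p * V(k+1, i) + (1-p) * V(k+1, i+1)].
  V(3,0) = exp(-r*dt) * [p*6.896221 + (1-p)*2.979779] = 4.816211
  V(3,1) = exp(-r*dt) * [p*2.979779 + (1-p)*0.000000] = 1.400909
  V(3,2) = exp(-r*dt) * [p*0.000000 + (1-p)*0.000000] = 0.000000
  V(3,3) = exp(-r*dt) * [p*0.000000 + (1-p)*0.000000] = 0.000000
  V(2,0) = exp(-r*dt) * [p*4.816211 + (1-p)*1.400909] = 3.004299
  V(2,1) = exp(-r*dt) * [p*1.400909 + (1-p)*0.000000] = 0.658621
  V(2,2) = exp(-r*dt) * [p*0.000000 + (1-p)*0.000000] = 0.000000
  V(1,0) = exp(-r*dt) * [p*3.004299 + (1-p)*0.658621] = 1.760345
  V(1,1) = exp(-r*dt) * [p*0.658621 + (1-p)*0.000000] = 0.309643
  V(0,0) = exp(-r*dt) * [p*1.760345 + (1-p)*0.309643] = 0.991171


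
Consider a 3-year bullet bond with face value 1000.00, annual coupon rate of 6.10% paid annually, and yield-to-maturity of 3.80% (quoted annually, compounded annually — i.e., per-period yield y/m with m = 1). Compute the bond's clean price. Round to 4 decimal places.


Answer: Price = 1064.0701

Derivation:
Coupon per period c = face * coupon_rate / m = 61.000000
Periods per year m = 1; per-period yield y/m = 0.038000
Number of cashflows N = 3
Cashflows (t years, CF_t, discount factor 1/(1+y/m)^(m*t), PV):
  t = 1.0000: CF_t = 61.000000, DF = 0.963391, PV = 58.766859
  t = 2.0000: CF_t = 61.000000, DF = 0.928122, PV = 56.615471
  t = 3.0000: CF_t = 1061.000000, DF = 0.894145, PV = 948.687817
Price P = sum_t PV_t = 1064.070148


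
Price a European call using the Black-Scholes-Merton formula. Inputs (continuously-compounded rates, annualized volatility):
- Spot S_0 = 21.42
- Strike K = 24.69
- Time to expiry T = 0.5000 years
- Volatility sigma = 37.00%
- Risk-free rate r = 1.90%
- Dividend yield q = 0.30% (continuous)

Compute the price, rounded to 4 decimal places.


Answer: Price = 1.1556

Derivation:
d1 = (ln(S/K) + (r - q + 0.5*sigma^2) * T) / (sigma * sqrt(T)) = -0.38163982
d2 = d1 - sigma * sqrt(T) = -0.64326933
exp(-rT) = 0.99054498; exp(-qT) = 0.99850112
C = S_0 * exp(-qT) * N(d1) - K * exp(-rT) * N(d2)
N(d1) = 0.35136427; N(d2) = 0.26002468
C = 21.4200 * 0.99850112 * 0.35136427 - 24.6900 * 0.99054498 * 0.26002468 = 1.1556


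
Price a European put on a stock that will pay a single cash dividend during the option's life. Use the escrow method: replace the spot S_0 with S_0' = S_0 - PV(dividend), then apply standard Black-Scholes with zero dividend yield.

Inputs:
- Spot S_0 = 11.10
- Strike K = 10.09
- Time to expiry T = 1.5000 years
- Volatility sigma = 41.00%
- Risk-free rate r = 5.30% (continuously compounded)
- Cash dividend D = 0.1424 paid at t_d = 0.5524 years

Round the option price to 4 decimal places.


Answer: Price = 1.2906

Derivation:
PV(D) = D * exp(-r * t_d) = 0.1424 * 0.97114723 = 0.13829136
S_0' = S_0 - PV(D) = 11.1000 - 0.13829136 = 10.96170864
d1 = (ln(S_0'/K) + (r + sigma^2/2)*T) / (sigma*sqrt(T)) = 0.57441198
d2 = d1 - sigma*sqrt(T) = 0.07226658
exp(-rT) = 0.92357802
N(-d1) = 0.28284452; N(-d2) = 0.47119488
P = K * exp(-rT) * N(-d2) - S_0' * N(-d1) = 10.0900 * 0.92357802 * 0.47119488 - 10.96170864 * 0.28284452 = 1.2906


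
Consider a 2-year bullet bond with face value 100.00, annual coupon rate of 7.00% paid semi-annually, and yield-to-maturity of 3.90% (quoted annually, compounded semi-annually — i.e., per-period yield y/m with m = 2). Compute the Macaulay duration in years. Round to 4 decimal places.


Answer: Macaulay duration = 1.9040 years

Derivation:
Coupon per period c = face * coupon_rate / m = 3.500000
Periods per year m = 2; per-period yield y/m = 0.019500
Number of cashflows N = 4
Cashflows (t years, CF_t, discount factor 1/(1+y/m)^(m*t), PV):
  t = 0.5000: CF_t = 3.500000, DF = 0.980873, PV = 3.433055
  t = 1.0000: CF_t = 3.500000, DF = 0.962112, PV = 3.367391
  t = 1.5000: CF_t = 3.500000, DF = 0.943709, PV = 3.302983
  t = 2.0000: CF_t = 103.500000, DF = 0.925659, PV = 95.805718
Price P = sum_t PV_t = 105.909148
Macaulay numerator sum_t t * PV_t:
  t * PV_t at t = 0.5000: 1.716528
  t * PV_t at t = 1.0000: 3.367391
  t * PV_t at t = 1.5000: 4.954475
  t * PV_t at t = 2.0000: 191.611436
Macaulay duration D = (sum_t t * PV_t) / P = 201.649829 / 105.909148 = 1.903989


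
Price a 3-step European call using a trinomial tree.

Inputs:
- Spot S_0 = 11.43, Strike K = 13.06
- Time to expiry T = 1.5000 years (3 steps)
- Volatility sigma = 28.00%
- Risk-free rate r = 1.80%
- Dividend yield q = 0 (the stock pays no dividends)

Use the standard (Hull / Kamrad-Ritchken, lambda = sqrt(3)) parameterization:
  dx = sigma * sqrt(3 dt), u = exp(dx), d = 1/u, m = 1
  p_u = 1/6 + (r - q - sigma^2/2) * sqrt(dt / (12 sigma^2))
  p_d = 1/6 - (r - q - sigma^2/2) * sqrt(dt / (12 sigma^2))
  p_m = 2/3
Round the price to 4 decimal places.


dt = T/N = 0.500000; dx = sigma*sqrt(3*dt) = 0.342929
u = exp(dx) = 1.409068; d = 1/u = 0.709689
p_u = 0.151212, p_m = 0.666667, p_d = 0.182122
Discount per step: exp(-r*dt) = 0.991040
Stock lattice S(k, j) with j the centered position index:
  k=0: S(0,+0) = 11.4300
  k=1: S(1,-1) = 8.1117; S(1,+0) = 11.4300; S(1,+1) = 16.1056
  k=2: S(2,-2) = 5.7568; S(2,-1) = 8.1117; S(2,+0) = 11.4300; S(2,+1) = 16.1056; S(2,+2) = 22.6940
  k=3: S(3,-3) = 4.0855; S(3,-2) = 5.7568; S(3,-1) = 8.1117; S(3,+0) = 11.4300; S(3,+1) = 16.1056; S(3,+2) = 22.6940; S(3,+3) = 31.9773
Terminal payoffs V(N, j) = max(S_T - K, 0):
  V(3,-3) = 0.000000; V(3,-2) = 0.000000; V(3,-1) = 0.000000; V(3,+0) = 0.000000; V(3,+1) = 3.045648; V(3,+2) = 9.633955; V(3,+3) = 18.917329
Backward induction: V(k, j) = exp(-r*dt) * [p_u * V(k+1, j+1) + p_m * V(k+1, j) + p_d * V(k+1, j-1)]
  V(2,-2) = exp(-r*dt) * [p_u*0.000000 + p_m*0.000000 + p_d*0.000000] = 0.000000
  V(2,-1) = exp(-r*dt) * [p_u*0.000000 + p_m*0.000000 + p_d*0.000000] = 0.000000
  V(2,+0) = exp(-r*dt) * [p_u*3.045648 + p_m*0.000000 + p_d*0.000000] = 0.456411
  V(2,+1) = exp(-r*dt) * [p_u*9.633955 + p_m*3.045648 + p_d*0.000000] = 3.455954
  V(2,+2) = exp(-r*dt) * [p_u*18.917329 + p_m*9.633955 + p_d*3.045648] = 9.749691
  V(1,-1) = exp(-r*dt) * [p_u*0.456411 + p_m*0.000000 + p_d*0.000000] = 0.068396
  V(1,+0) = exp(-r*dt) * [p_u*3.455954 + p_m*0.456411 + p_d*0.000000] = 0.819446
  V(1,+1) = exp(-r*dt) * [p_u*9.749691 + p_m*3.455954 + p_d*0.456411] = 3.826761
  V(0,+0) = exp(-r*dt) * [p_u*3.826761 + p_m*0.819446 + p_d*0.068396] = 1.127213

Answer: Price = V(0,0) = 1.1272


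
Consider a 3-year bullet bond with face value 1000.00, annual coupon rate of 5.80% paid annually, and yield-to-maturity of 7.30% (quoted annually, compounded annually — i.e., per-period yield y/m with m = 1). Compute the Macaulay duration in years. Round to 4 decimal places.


Answer: Macaulay duration = 2.8351 years

Derivation:
Coupon per period c = face * coupon_rate / m = 58.000000
Periods per year m = 1; per-period yield y/m = 0.073000
Number of cashflows N = 3
Cashflows (t years, CF_t, discount factor 1/(1+y/m)^(m*t), PV):
  t = 1.0000: CF_t = 58.000000, DF = 0.931966, PV = 54.054054
  t = 2.0000: CF_t = 58.000000, DF = 0.868561, PV = 50.376565
  t = 3.0000: CF_t = 1058.000000, DF = 0.809470, PV = 856.419410
Price P = sum_t PV_t = 960.850029
Macaulay numerator sum_t t * PV_t:
  t * PV_t at t = 1.0000: 54.054054
  t * PV_t at t = 2.0000: 100.753130
  t * PV_t at t = 3.0000: 2569.258231
Macaulay duration D = (sum_t t * PV_t) / P = 2724.065415 / 960.850029 = 2.835058


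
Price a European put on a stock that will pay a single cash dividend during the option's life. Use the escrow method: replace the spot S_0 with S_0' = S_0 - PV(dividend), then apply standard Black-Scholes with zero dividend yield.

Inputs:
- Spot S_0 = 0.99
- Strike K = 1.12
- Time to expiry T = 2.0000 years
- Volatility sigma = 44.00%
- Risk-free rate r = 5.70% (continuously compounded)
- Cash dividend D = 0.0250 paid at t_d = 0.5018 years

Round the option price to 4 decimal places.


Answer: Price = 0.2572

Derivation:
PV(D) = D * exp(-r * t_d) = 0.0250 * 0.97180258 = 0.02429506
S_0' = S_0 - PV(D) = 0.9900 - 0.02429506 = 0.96570494
d1 = (ln(S_0'/K) + (r + sigma^2/2)*T) / (sigma*sqrt(T)) = 0.25612432
d2 = d1 - sigma*sqrt(T) = -0.36612965
exp(-rT) = 0.89225796
N(-d1) = 0.39892742; N(-d2) = 0.64286583
P = K * exp(-rT) * N(-d2) - S_0' * N(-d1) = 1.1200 * 0.89225796 * 0.64286583 - 0.96570494 * 0.39892742 = 0.2572


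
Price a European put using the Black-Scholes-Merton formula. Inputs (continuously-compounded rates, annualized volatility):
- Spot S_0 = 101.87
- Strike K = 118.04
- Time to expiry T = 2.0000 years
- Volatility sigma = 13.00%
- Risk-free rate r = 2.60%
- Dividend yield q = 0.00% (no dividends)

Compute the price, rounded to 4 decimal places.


d1 = (ln(S/K) + (r - q + 0.5*sigma^2) * T) / (sigma * sqrt(T)) = -0.42658153
d2 = d1 - sigma * sqrt(T) = -0.61042929
exp(-rT) = 0.94932887; exp(-qT) = 1.00000000
P = K * exp(-rT) * N(-d2) - S_0 * exp(-qT) * N(-d1)
N(-d1) = 0.66515792; N(-d2) = 0.72921126
P = 118.0400 * 0.94932887 * 0.72921126 - 101.8700 * 1.00000000 * 0.66515792 = 13.9549

Answer: Price = 13.9549


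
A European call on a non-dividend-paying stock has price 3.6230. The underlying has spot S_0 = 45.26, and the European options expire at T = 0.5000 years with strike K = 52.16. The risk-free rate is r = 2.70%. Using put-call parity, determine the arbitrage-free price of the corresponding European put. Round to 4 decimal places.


Put-call parity: C - P = S_0 * exp(-qT) - K * exp(-rT).
S_0 * exp(-qT) = 45.2600 * 1.00000000 = 45.26000000
K * exp(-rT) = 52.1600 * 0.98659072 = 51.46057176
P = C - S*exp(-qT) + K*exp(-rT)
P = 3.6230 - 45.26000000 + 51.46057176 = 9.8236

Answer: Put price = 9.8236


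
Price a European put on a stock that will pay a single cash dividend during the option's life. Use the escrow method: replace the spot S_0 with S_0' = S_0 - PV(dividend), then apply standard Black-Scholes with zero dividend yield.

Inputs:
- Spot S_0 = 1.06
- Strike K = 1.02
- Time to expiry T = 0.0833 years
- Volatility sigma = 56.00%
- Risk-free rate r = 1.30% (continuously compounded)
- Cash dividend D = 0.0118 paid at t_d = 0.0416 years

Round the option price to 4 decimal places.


Answer: Price = 0.0529

Derivation:
PV(D) = D * exp(-r * t_d) = 0.0118 * 0.99945935 = 0.01179362
S_0' = S_0 - PV(D) = 1.0600 - 0.01179362 = 1.04820638
d1 = (ln(S_0'/K) + (r + sigma^2/2)*T) / (sigma*sqrt(T)) = 0.25628471
d2 = d1 - sigma*sqrt(T) = 0.09465897
exp(-rT) = 0.99891769
N(-d1) = 0.39886550; N(-d2) = 0.46229285
P = K * exp(-rT) * N(-d2) - S_0' * N(-d1) = 1.0200 * 0.99891769 * 0.46229285 - 1.04820638 * 0.39886550 = 0.0529


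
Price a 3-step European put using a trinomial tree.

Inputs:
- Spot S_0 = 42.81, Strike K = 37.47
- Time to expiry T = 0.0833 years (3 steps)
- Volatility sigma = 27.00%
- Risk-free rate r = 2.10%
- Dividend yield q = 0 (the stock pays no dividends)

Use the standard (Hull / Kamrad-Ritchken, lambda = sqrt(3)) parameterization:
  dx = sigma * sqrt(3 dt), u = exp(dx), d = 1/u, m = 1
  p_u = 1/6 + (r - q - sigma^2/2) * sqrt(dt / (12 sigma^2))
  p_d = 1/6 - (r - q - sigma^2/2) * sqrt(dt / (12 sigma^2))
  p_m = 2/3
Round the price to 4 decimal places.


Answer: Price = V(0,0) = 0.0654

Derivation:
dt = T/N = 0.027767; dx = sigma*sqrt(3*dt) = 0.077927
u = exp(dx) = 1.081043; d = 1/u = 0.925032
p_u = 0.163914, p_m = 0.666667, p_d = 0.169419
Discount per step: exp(-r*dt) = 0.999417
Stock lattice S(k, j) with j the centered position index:
  k=0: S(0,+0) = 42.8100
  k=1: S(1,-1) = 39.6006; S(1,+0) = 42.8100; S(1,+1) = 46.2795
  k=2: S(2,-2) = 36.6319; S(2,-1) = 39.6006; S(2,+0) = 42.8100; S(2,+1) = 46.2795; S(2,+2) = 50.0301
  k=3: S(3,-3) = 33.8857; S(3,-2) = 36.6319; S(3,-1) = 39.6006; S(3,+0) = 42.8100; S(3,+1) = 46.2795; S(3,+2) = 50.0301; S(3,+3) = 54.0847
Terminal payoffs V(N, j) = max(K - S_T, 0):
  V(3,-3) = 3.584350; V(3,-2) = 0.838141; V(3,-1) = 0.000000; V(3,+0) = 0.000000; V(3,+1) = 0.000000; V(3,+2) = 0.000000; V(3,+3) = 0.000000
Backward induction: V(k, j) = exp(-r*dt) * [p_u * V(k+1, j+1) + p_m * V(k+1, j) + p_d * V(k+1, j-1)]
  V(2,-2) = exp(-r*dt) * [p_u*0.000000 + p_m*0.838141 + p_d*3.584350] = 1.165339
  V(2,-1) = exp(-r*dt) * [p_u*0.000000 + p_m*0.000000 + p_d*0.838141] = 0.141914
  V(2,+0) = exp(-r*dt) * [p_u*0.000000 + p_m*0.000000 + p_d*0.000000] = 0.000000
  V(2,+1) = exp(-r*dt) * [p_u*0.000000 + p_m*0.000000 + p_d*0.000000] = 0.000000
  V(2,+2) = exp(-r*dt) * [p_u*0.000000 + p_m*0.000000 + p_d*0.000000] = 0.000000
  V(1,-1) = exp(-r*dt) * [p_u*0.000000 + p_m*0.141914 + p_d*1.165339] = 0.291870
  V(1,+0) = exp(-r*dt) * [p_u*0.000000 + p_m*0.000000 + p_d*0.141914] = 0.024029
  V(1,+1) = exp(-r*dt) * [p_u*0.000000 + p_m*0.000000 + p_d*0.000000] = 0.000000
  V(0,+0) = exp(-r*dt) * [p_u*0.000000 + p_m*0.024029 + p_d*0.291870] = 0.065430


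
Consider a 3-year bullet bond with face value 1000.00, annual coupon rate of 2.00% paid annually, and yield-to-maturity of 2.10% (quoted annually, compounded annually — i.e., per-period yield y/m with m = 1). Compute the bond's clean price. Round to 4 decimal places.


Answer: Price = 997.1217

Derivation:
Coupon per period c = face * coupon_rate / m = 20.000000
Periods per year m = 1; per-period yield y/m = 0.021000
Number of cashflows N = 3
Cashflows (t years, CF_t, discount factor 1/(1+y/m)^(m*t), PV):
  t = 1.0000: CF_t = 20.000000, DF = 0.979432, PV = 19.588639
  t = 2.0000: CF_t = 20.000000, DF = 0.959287, PV = 19.185738
  t = 3.0000: CF_t = 1020.000000, DF = 0.939556, PV = 958.347348
Price P = sum_t PV_t = 997.121725


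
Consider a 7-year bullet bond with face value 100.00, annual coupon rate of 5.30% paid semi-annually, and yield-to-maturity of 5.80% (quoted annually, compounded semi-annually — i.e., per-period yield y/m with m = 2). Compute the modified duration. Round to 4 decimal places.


Coupon per period c = face * coupon_rate / m = 2.650000
Periods per year m = 2; per-period yield y/m = 0.029000
Number of cashflows N = 14
Cashflows (t years, CF_t, discount factor 1/(1+y/m)^(m*t), PV):
  t = 0.5000: CF_t = 2.650000, DF = 0.971817, PV = 2.575316
  t = 1.0000: CF_t = 2.650000, DF = 0.944429, PV = 2.502736
  t = 1.5000: CF_t = 2.650000, DF = 0.917812, PV = 2.432203
  t = 2.0000: CF_t = 2.650000, DF = 0.891946, PV = 2.363657
  t = 2.5000: CF_t = 2.650000, DF = 0.866808, PV = 2.297042
  t = 3.0000: CF_t = 2.650000, DF = 0.842379, PV = 2.232305
  t = 3.5000: CF_t = 2.650000, DF = 0.818639, PV = 2.169393
  t = 4.0000: CF_t = 2.650000, DF = 0.795567, PV = 2.108254
  t = 4.5000: CF_t = 2.650000, DF = 0.773146, PV = 2.048837
  t = 5.0000: CF_t = 2.650000, DF = 0.751357, PV = 1.991096
  t = 5.5000: CF_t = 2.650000, DF = 0.730182, PV = 1.934981
  t = 6.0000: CF_t = 2.650000, DF = 0.709603, PV = 1.880448
  t = 6.5000: CF_t = 2.650000, DF = 0.689605, PV = 1.827452
  t = 7.0000: CF_t = 102.650000, DF = 0.670170, PV = 68.792914
Price P = sum_t PV_t = 97.156635
First compute Macaulay numerator sum_t t * PV_t:
  t * PV_t at t = 0.5000: 1.287658
  t * PV_t at t = 1.0000: 2.502736
  t * PV_t at t = 1.5000: 3.648304
  t * PV_t at t = 2.0000: 4.727313
  t * PV_t at t = 2.5000: 5.742606
  t * PV_t at t = 3.0000: 6.696916
  t * PV_t at t = 3.5000: 7.592876
  t * PV_t at t = 4.0000: 8.433015
  t * PV_t at t = 4.5000: 9.219768
  t * PV_t at t = 5.0000: 9.955478
  t * PV_t at t = 5.5000: 10.642397
  t * PV_t at t = 6.0000: 11.282689
  t * PV_t at t = 6.5000: 11.878439
  t * PV_t at t = 7.0000: 481.550399
Macaulay duration D = 575.160595 / 97.156635 = 5.919931
Modified duration = D / (1 + y/m) = 5.919931 / (1 + 0.029000) = 5.753092

Answer: Modified duration = 5.7531


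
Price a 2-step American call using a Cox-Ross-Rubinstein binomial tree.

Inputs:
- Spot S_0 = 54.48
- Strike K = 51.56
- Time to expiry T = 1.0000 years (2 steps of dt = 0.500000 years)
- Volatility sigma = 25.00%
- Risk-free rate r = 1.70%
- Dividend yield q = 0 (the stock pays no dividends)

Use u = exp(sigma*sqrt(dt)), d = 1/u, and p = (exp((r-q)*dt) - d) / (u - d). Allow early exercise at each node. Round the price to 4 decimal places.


Answer: Price = V(0,0) = 7.3269

Derivation:
dt = T/N = 0.500000
u = exp(sigma*sqrt(dt)) = 1.193365; d = 1/u = 0.837967
p = (exp((r-q)*dt) - d) / (u - d) = 0.479939
Discount per step: exp(-r*dt) = 0.991536
Stock lattice S(k, i) with i counting down-moves:
  k=0: S(0,0) = 54.4800
  k=1: S(1,0) = 65.0145; S(1,1) = 45.6524
  k=2: S(2,0) = 77.5860; S(2,1) = 54.4800; S(2,2) = 38.2552
Terminal payoffs V(N, i) = max(S_T - K, 0):
  V(2,0) = 26.026004; V(2,1) = 2.920000; V(2,2) = 0.000000
Backward induction: V(k, i) = exp(-r*dt) * [p * V(k+1, i) + (1-p) * V(k+1, i+1)]; then take max(V_cont, immediate exercise) for American.
  V(1,0) = exp(-r*dt) * [p*26.026004 + (1-p)*2.920000] = 13.890905; exercise = 13.454502; V(1,0) = max -> 13.890905
  V(1,1) = exp(-r*dt) * [p*2.920000 + (1-p)*0.000000] = 1.389561; exercise = 0.000000; V(1,1) = max -> 1.389561
  V(0,0) = exp(-r*dt) * [p*13.890905 + (1-p)*1.389561] = 7.326904; exercise = 2.920000; V(0,0) = max -> 7.326904


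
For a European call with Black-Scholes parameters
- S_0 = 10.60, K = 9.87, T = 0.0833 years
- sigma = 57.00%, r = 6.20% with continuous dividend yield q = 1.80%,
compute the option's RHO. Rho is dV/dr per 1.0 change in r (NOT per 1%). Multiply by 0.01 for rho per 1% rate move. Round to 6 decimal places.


d1 = 0.5382675958; d2 = 0.3737556813
phi(d1) = 0.3451402111; exp(-qT) = 0.9985017235; exp(-rT) = 0.9948487136
N(d2) = 0.6457069526
Rho = K*T*exp(-rT)*N(d2) = 9.8700 * 0.0833 * 0.9948487136 * 0.6457069526 = 0.528147

Answer: Rho = 0.528147


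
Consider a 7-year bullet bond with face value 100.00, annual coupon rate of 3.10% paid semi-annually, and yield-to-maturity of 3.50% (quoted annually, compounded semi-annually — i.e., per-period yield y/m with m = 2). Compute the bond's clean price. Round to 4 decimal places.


Coupon per period c = face * coupon_rate / m = 1.550000
Periods per year m = 2; per-period yield y/m = 0.017500
Number of cashflows N = 14
Cashflows (t years, CF_t, discount factor 1/(1+y/m)^(m*t), PV):
  t = 0.5000: CF_t = 1.550000, DF = 0.982801, PV = 1.523342
  t = 1.0000: CF_t = 1.550000, DF = 0.965898, PV = 1.497142
  t = 1.5000: CF_t = 1.550000, DF = 0.949285, PV = 1.471392
  t = 2.0000: CF_t = 1.550000, DF = 0.932959, PV = 1.446086
  t = 2.5000: CF_t = 1.550000, DF = 0.916913, PV = 1.421214
  t = 3.0000: CF_t = 1.550000, DF = 0.901143, PV = 1.396771
  t = 3.5000: CF_t = 1.550000, DF = 0.885644, PV = 1.372748
  t = 4.0000: CF_t = 1.550000, DF = 0.870412, PV = 1.349138
  t = 4.5000: CF_t = 1.550000, DF = 0.855441, PV = 1.325934
  t = 5.0000: CF_t = 1.550000, DF = 0.840729, PV = 1.303129
  t = 5.5000: CF_t = 1.550000, DF = 0.826269, PV = 1.280717
  t = 6.0000: CF_t = 1.550000, DF = 0.812058, PV = 1.258690
  t = 6.5000: CF_t = 1.550000, DF = 0.798091, PV = 1.237041
  t = 7.0000: CF_t = 101.550000, DF = 0.784365, PV = 79.652255
Price P = sum_t PV_t = 97.535599

Answer: Price = 97.5356


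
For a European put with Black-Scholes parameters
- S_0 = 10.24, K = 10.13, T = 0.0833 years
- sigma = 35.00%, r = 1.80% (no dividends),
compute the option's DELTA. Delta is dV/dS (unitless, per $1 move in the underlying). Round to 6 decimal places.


d1 = 0.1722678706; d2 = 0.0712517828
phi(d1) = 0.3930664322; exp(-qT) = 1.0000000000; exp(-rT) = 0.9985017235
N(-d1) = 0.4316134711
Delta = -exp(-qT) * N(-d1) = -1.0000000000 * 0.4316134711 = -0.431613

Answer: Delta = -0.431613


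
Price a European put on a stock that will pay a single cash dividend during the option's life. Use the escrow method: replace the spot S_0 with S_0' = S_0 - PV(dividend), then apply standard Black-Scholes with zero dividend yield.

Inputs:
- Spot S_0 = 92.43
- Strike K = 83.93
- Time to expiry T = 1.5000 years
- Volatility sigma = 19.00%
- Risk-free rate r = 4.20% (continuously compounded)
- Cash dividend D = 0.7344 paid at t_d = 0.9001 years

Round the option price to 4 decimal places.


PV(D) = D * exp(-r * t_d) = 0.7344 * 0.96290146 = 0.70715483
S_0' = S_0 - PV(D) = 92.4300 - 0.70715483 = 91.72284517
d1 = (ln(S_0'/K) + (r + sigma^2/2)*T) / (sigma*sqrt(T)) = 0.76863853
d2 = d1 - sigma*sqrt(T) = 0.53593701
exp(-rT) = 0.93894347
N(-d1) = 0.22105396; N(-d2) = 0.29600104
P = K * exp(-rT) * N(-d2) - S_0' * N(-d1) = 83.9300 * 0.93894347 * 0.29600104 - 91.72284517 * 0.22105396 = 3.0508

Answer: Price = 3.0508


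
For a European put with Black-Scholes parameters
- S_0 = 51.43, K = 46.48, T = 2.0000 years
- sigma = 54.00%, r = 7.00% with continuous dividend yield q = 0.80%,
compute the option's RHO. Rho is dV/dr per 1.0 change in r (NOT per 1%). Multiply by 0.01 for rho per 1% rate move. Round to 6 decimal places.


d1 = 0.6767267859; d2 = -0.0869485378
phi(d1) = 0.3172966607; exp(-qT) = 0.9841273201; exp(-rT) = 0.8693582354
N(-d2) = 0.5346437910
Rho = -K*T*exp(-rT)*N(-d2) = -46.4800 * 2.0000 * 0.8693582354 * 0.5346437910 = -43.207528

Answer: Rho = -43.207528


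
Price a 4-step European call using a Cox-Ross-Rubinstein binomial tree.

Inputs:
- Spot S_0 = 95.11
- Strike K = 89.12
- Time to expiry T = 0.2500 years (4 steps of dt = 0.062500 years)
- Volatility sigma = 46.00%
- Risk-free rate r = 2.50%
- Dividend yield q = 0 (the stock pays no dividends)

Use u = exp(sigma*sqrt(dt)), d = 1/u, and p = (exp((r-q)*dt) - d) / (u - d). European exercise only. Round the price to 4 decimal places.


Answer: Price = V(0,0) = 12.3514

Derivation:
dt = T/N = 0.062500
u = exp(sigma*sqrt(dt)) = 1.121873; d = 1/u = 0.891366
p = (exp((r-q)*dt) - d) / (u - d) = 0.478065
Discount per step: exp(-r*dt) = 0.998439
Stock lattice S(k, i) with i counting down-moves:
  k=0: S(0,0) = 95.1100
  k=1: S(1,0) = 106.7014; S(1,1) = 84.7778
  k=2: S(2,0) = 119.7054; S(2,1) = 95.1100; S(2,2) = 75.5681
  k=3: S(3,0) = 134.2944; S(3,1) = 106.7014; S(3,2) = 84.7778; S(3,3) = 67.3588
  k=4: S(4,0) = 150.6613; S(4,1) = 119.7054; S(4,2) = 95.1100; S(4,3) = 75.5681; S(4,4) = 60.0414
Terminal payoffs V(N, i) = max(S_T - K, 0):
  V(4,0) = 61.541277; V(4,1) = 30.585447; V(4,2) = 5.990000; V(4,3) = 0.000000; V(4,4) = 0.000000
Backward induction: V(k, i) = exp(-r*dt) * [p * V(k+1, i) + (1-p) * V(k+1, i+1)].
  V(3,0) = exp(-r*dt) * [p*61.541277 + (1-p)*30.585447] = 45.313503
  V(3,1) = exp(-r*dt) * [p*30.585447 + (1-p)*5.990000] = 17.720524
  V(3,2) = exp(-r*dt) * [p*5.990000 + (1-p)*0.000000] = 2.859141
  V(3,3) = exp(-r*dt) * [p*0.000000 + (1-p)*0.000000] = 0.000000
  V(2,0) = exp(-r*dt) * [p*45.313503 + (1-p)*17.720524] = 30.863512
  V(2,1) = exp(-r*dt) * [p*17.720524 + (1-p)*2.859141] = 9.948299
  V(2,2) = exp(-r*dt) * [p*2.859141 + (1-p)*0.000000] = 1.364723
  V(1,0) = exp(-r*dt) * [p*30.863512 + (1-p)*9.948299] = 19.915997
  V(1,1) = exp(-r*dt) * [p*9.948299 + (1-p)*1.364723] = 5.459697
  V(0,0) = exp(-r*dt) * [p*19.915997 + (1-p)*5.459697] = 12.351440


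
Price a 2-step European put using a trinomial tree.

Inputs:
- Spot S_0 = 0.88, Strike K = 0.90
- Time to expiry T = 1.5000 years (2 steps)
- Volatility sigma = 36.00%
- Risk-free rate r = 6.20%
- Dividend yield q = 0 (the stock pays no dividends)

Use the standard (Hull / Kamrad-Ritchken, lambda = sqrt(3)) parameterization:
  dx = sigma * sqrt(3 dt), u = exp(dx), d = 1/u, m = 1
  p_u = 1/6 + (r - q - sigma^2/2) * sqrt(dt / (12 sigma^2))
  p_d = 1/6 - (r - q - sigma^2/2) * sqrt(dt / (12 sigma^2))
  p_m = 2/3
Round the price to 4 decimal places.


Answer: Price = V(0,0) = 0.1040

Derivation:
dt = T/N = 0.750000; dx = sigma*sqrt(3*dt) = 0.540000
u = exp(dx) = 1.716007; d = 1/u = 0.582748
p_u = 0.164722, p_m = 0.666667, p_d = 0.168611
Discount per step: exp(-r*dt) = 0.954565
Stock lattice S(k, j) with j the centered position index:
  k=0: S(0,+0) = 0.8800
  k=1: S(1,-1) = 0.5128; S(1,+0) = 0.8800; S(1,+1) = 1.5101
  k=2: S(2,-2) = 0.2988; S(2,-1) = 0.5128; S(2,+0) = 0.8800; S(2,+1) = 1.5101; S(2,+2) = 2.5913
Terminal payoffs V(N, j) = max(K - S_T, 0):
  V(2,-2) = 0.601156; V(2,-1) = 0.387182; V(2,+0) = 0.020000; V(2,+1) = 0.000000; V(2,+2) = 0.000000
Backward induction: V(k, j) = exp(-r*dt) * [p_u * V(k+1, j+1) + p_m * V(k+1, j) + p_d * V(k+1, j-1)]
  V(1,-1) = exp(-r*dt) * [p_u*0.020000 + p_m*0.387182 + p_d*0.601156] = 0.346294
  V(1,+0) = exp(-r*dt) * [p_u*0.000000 + p_m*0.020000 + p_d*0.387182] = 0.075044
  V(1,+1) = exp(-r*dt) * [p_u*0.000000 + p_m*0.000000 + p_d*0.020000] = 0.003219
  V(0,+0) = exp(-r*dt) * [p_u*0.003219 + p_m*0.075044 + p_d*0.346294] = 0.103999


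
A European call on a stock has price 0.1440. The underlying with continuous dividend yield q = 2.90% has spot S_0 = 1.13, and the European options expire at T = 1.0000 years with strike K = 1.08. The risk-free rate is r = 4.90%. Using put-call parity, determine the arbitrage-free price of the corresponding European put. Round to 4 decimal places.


Answer: Put price = 0.0747

Derivation:
Put-call parity: C - P = S_0 * exp(-qT) - K * exp(-rT).
S_0 * exp(-qT) = 1.1300 * 0.97141646 = 1.09770060
K * exp(-rT) = 1.0800 * 0.95218113 = 1.02835562
P = C - S*exp(-qT) + K*exp(-rT)
P = 0.1440 - 1.09770060 + 1.02835562 = 0.0747


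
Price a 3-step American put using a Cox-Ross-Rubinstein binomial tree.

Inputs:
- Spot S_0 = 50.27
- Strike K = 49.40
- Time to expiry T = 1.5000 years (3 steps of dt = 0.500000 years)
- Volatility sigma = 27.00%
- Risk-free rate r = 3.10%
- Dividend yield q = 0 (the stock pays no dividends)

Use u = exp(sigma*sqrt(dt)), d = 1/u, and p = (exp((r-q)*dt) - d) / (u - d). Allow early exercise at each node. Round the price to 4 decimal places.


dt = T/N = 0.500000
u = exp(sigma*sqrt(dt)) = 1.210361; d = 1/u = 0.826200
p = (exp((r-q)*dt) - d) / (u - d) = 0.493077
Discount per step: exp(-r*dt) = 0.984620
Stock lattice S(k, i) with i counting down-moves:
  k=0: S(0,0) = 50.2700
  k=1: S(1,0) = 60.8449; S(1,1) = 41.5331
  k=2: S(2,0) = 73.6443; S(2,1) = 50.2700; S(2,2) = 34.3146
  k=3: S(3,0) = 89.1361; S(3,1) = 60.8449; S(3,2) = 41.5331; S(3,3) = 28.3507
Terminal payoffs V(N, i) = max(K - S_T, 0):
  V(3,0) = 0.000000; V(3,1) = 0.000000; V(3,2) = 7.866944; V(3,3) = 21.049293
Backward induction: V(k, i) = exp(-r*dt) * [p * V(k+1, i) + (1-p) * V(k+1, i+1)]; then take max(V_cont, immediate exercise) for American.
  V(2,0) = exp(-r*dt) * [p*0.000000 + (1-p)*0.000000] = 0.000000; exercise = 0.000000; V(2,0) = max -> 0.000000
  V(2,1) = exp(-r*dt) * [p*0.000000 + (1-p)*7.866944] = 3.926601; exercise = 0.000000; V(2,1) = max -> 3.926601
  V(2,2) = exp(-r*dt) * [p*7.866944 + (1-p)*21.049293] = 14.325607; exercise = 15.085404; V(2,2) = max -> 15.085404
  V(1,0) = exp(-r*dt) * [p*0.000000 + (1-p)*3.926601] = 1.959871; exercise = 0.000000; V(1,0) = max -> 1.959871
  V(1,1) = exp(-r*dt) * [p*3.926601 + (1-p)*15.085404] = 9.435863; exercise = 7.866944; V(1,1) = max -> 9.435863
  V(0,0) = exp(-r*dt) * [p*1.959871 + (1-p)*9.435863] = 5.661194; exercise = 0.000000; V(0,0) = max -> 5.661194

Answer: Price = V(0,0) = 5.6612
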